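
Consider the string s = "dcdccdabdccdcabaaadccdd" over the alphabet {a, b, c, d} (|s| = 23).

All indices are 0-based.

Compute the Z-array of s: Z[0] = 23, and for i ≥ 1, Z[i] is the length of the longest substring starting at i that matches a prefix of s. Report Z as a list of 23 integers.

Z[0]=23
i=1: i≥r, start 0; Z[1]=0
i=2: i≥r, start 0; Z[2]=2 scan→box=[2,4)
i=3: min(r-i=1, Z[1]=0)=0; Z[3]=0
i=4: i≥r, start 0; Z[4]=0
i=5: i≥r, start 0; Z[5]=1 scan→box=[5,6)
i=6: i≥r, start 0; Z[6]=0
i=7: i≥r, start 0; Z[7]=0
i=8: i≥r, start 0; Z[8]=2 scan→box=[8,10)
i=9: min(r-i=1, Z[1]=0)=0; Z[9]=0
i=10: i≥r, start 0; Z[10]=0
i=11: i≥r, start 0; Z[11]=2 scan→box=[11,13)
i=12: min(r-i=1, Z[1]=0)=0; Z[12]=0
i=13: i≥r, start 0; Z[13]=0
i=14: i≥r, start 0; Z[14]=0
i=15: i≥r, start 0; Z[15]=0
i=16: i≥r, start 0; Z[16]=0
i=17: i≥r, start 0; Z[17]=0
i=18: i≥r, start 0; Z[18]=2 scan→box=[18,20)
i=19: min(r-i=1, Z[1]=0)=0; Z[19]=0
i=20: i≥r, start 0; Z[20]=0
i=21: i≥r, start 0; Z[21]=1 scan→box=[21,22)
i=22: i≥r, start 0; Z[22]=1 scan→box=[22,23)

[23, 0, 2, 0, 0, 1, 0, 0, 2, 0, 0, 2, 0, 0, 0, 0, 0, 0, 2, 0, 0, 1, 1]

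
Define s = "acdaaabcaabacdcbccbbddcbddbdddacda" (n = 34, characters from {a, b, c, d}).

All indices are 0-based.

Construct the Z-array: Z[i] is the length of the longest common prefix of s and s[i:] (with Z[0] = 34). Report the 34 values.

Z[0]=34
i=1: outside box; Z[1]=0
i=2: outside box; Z[2]=0
i=3: outside box; Z[3]=1 grow→box=[3,4)
i=4: outside box; Z[4]=1 grow→box=[4,5)
i=5: outside box; Z[5]=1 grow→box=[5,6)
i=6: outside box; Z[6]=0
i=7: outside box; Z[7]=0
i=8: outside box; Z[8]=1 grow→box=[8,9)
i=9: outside box; Z[9]=1 grow→box=[9,10)
i=10: outside box; Z[10]=0
i=11: outside box; Z[11]=3 grow→box=[11,14)
i=12: min(r-i=2, Z[1]=0)=0; Z[12]=0
i=13: min(r-i=1, Z[2]=0)=0; Z[13]=0
i=14: outside box; Z[14]=0
i=15: outside box; Z[15]=0
i=16: outside box; Z[16]=0
i=17: outside box; Z[17]=0
i=18: outside box; Z[18]=0
i=19: outside box; Z[19]=0
i=20: outside box; Z[20]=0
i=21: outside box; Z[21]=0
i=22: outside box; Z[22]=0
i=23: outside box; Z[23]=0
i=24: outside box; Z[24]=0
i=25: outside box; Z[25]=0
i=26: outside box; Z[26]=0
i=27: outside box; Z[27]=0
i=28: outside box; Z[28]=0
i=29: outside box; Z[29]=0
i=30: outside box; Z[30]=4 grow→box=[30,34)
i=31: min(r-i=3, Z[1]=0)=0; Z[31]=0
i=32: min(r-i=2, Z[2]=0)=0; Z[32]=0
i=33: min(r-i=1, Z[3]=1)=1; Z[33]=1

[34, 0, 0, 1, 1, 1, 0, 0, 1, 1, 0, 3, 0, 0, 0, 0, 0, 0, 0, 0, 0, 0, 0, 0, 0, 0, 0, 0, 0, 0, 4, 0, 0, 1]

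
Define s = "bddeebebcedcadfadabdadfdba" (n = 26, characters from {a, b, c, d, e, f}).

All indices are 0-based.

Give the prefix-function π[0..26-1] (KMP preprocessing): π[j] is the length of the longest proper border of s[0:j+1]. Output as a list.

π[0] = 0
j=1 s[j]='d': π[1]=0 (border '')
j=2 s[j]='d': π[2]=0 (border '')
j=3 s[j]='e': π[3]=0 (border '')
j=4 s[j]='e': π[4]=0 (border '')
j=5 s[j]='b': π[5]=1 (border 'b')
j=6 s[j]='e': k: 1→0; π[6]=0 (border '')
j=7 s[j]='b': π[7]=1 (border 'b')
j=8 s[j]='c': k: 1→0; π[8]=0 (border '')
j=9 s[j]='e': π[9]=0 (border '')
j=10 s[j]='d': π[10]=0 (border '')
j=11 s[j]='c': π[11]=0 (border '')
j=12 s[j]='a': π[12]=0 (border '')
j=13 s[j]='d': π[13]=0 (border '')
j=14 s[j]='f': π[14]=0 (border '')
j=15 s[j]='a': π[15]=0 (border '')
j=16 s[j]='d': π[16]=0 (border '')
j=17 s[j]='a': π[17]=0 (border '')
j=18 s[j]='b': π[18]=1 (border 'b')
j=19 s[j]='d': π[19]=2 (border 'bd')
j=20 s[j]='a': k: 2→0; π[20]=0 (border '')
j=21 s[j]='d': π[21]=0 (border '')
j=22 s[j]='f': π[22]=0 (border '')
j=23 s[j]='d': π[23]=0 (border '')
j=24 s[j]='b': π[24]=1 (border 'b')
j=25 s[j]='a': k: 1→0; π[25]=0 (border '')

[0, 0, 0, 0, 0, 1, 0, 1, 0, 0, 0, 0, 0, 0, 0, 0, 0, 0, 1, 2, 0, 0, 0, 0, 1, 0]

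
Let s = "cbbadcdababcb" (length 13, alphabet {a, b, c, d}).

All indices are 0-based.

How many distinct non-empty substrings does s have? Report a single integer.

79

rank | idx | suffix
   0 |   7 | ababcb
   1 |   9 | abcb
   2 |   3 | adcdababcb
   3 |  12 | b
   4 |   8 | babcb
   5 |   2 | badcdababcb
   6 |   1 | bbadcdababcb
   7 |  10 | bcb
   8 |  11 | cb
   9 |   0 | cbbadcdababcb
  10 |   5 | cdababcb
  11 |   6 | dababcb
  12 |   4 | dcdababcb

SA = [7, 9, 3, 12, 8, 2, 1, 10, 11, 0, 5, 6, 4]
rank  pair      lcp
   1  s[7:],s[9:]  2  'ab'
   2  s[9:],s[3:]  1  'a'
   3  s[3:],s[12:]  0  ''
   4  s[12:],s[8:]  1  'b'
   5  s[8:],s[2:]  2  'ba'
   6  s[2:],s[1:]  1  'b'
   7  s[1:],s[10:]  1  'b'
   8  s[10:],s[11:]  0  ''
   9  s[11:],s[0:]  2  'cb'
  10  s[0:],s[5:]  1  'c'
  11  s[5:],s[6:]  0  ''
  12  s[6:],s[4:]  1  'd'

n(n+1)/2 = 13·14/2 = 91
Σ LCP = 0 + 2 + 1 + 0 + 1 + 2 + 1 + 1 + 0 + 2 + 1 + 0 + 1 = 12
distinct = 91 − 12 = 79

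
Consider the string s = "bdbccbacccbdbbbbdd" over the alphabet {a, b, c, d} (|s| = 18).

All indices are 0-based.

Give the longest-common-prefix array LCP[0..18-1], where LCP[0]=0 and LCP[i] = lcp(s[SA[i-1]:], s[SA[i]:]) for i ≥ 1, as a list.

[0, 0, 1, 3, 2, 1, 1, 3, 2, 0, 2, 1, 3, 2, 0, 1, 2, 1]

rank→(start, suffix):
  0 → (6, 'acccbdbbbbdd')
  1 → (5, 'bacccbdbbbbdd')
  2 → (12, 'bbbbdd')
  3 → (13, 'bbbdd')
  4 → (14, 'bbdd')
  5 → (2, 'bccbacccbdbbbbdd')
  6 → (10, 'bdbbbbdd')
  7 → (0, 'bdbccbacccbdbbbbdd')
  8 → (15, 'bdd')
  9 → (4, 'cbacccbdbbbbdd')
  10 → (9, 'cbdbbbbdd')
  11 → (3, 'ccbacccbdbbbbdd')
  12 → (8, 'ccbdbbbbdd')
  13 → (7, 'cccbdbbbbdd')
  14 → (17, 'd')
  15 → (11, 'dbbbbdd')
  16 → (1, 'dbccbacccbdbbbbdd')
  17 → (16, 'dd')

SA = [6, 5, 12, 13, 14, 2, 10, 0, 15, 4, 9, 3, 8, 7, 17, 11, 1, 16]
[i] adj suffixes → lcp
  [1] 6/5 → 0 ('')
  [2] 5/12 → 1 ('b')
  [3] 12/13 → 3 ('bbb')
  [4] 13/14 → 2 ('bb')
  [5] 14/2 → 1 ('b')
  [6] 2/10 → 1 ('b')
  [7] 10/0 → 3 ('bdb')
  [8] 0/15 → 2 ('bd')
  [9] 15/4 → 0 ('')
  [10] 4/9 → 2 ('cb')
  [11] 9/3 → 1 ('c')
  [12] 3/8 → 3 ('ccb')
  [13] 8/7 → 2 ('cc')
  [14] 7/17 → 0 ('')
  [15] 17/11 → 1 ('d')
  [16] 11/1 → 2 ('db')
  [17] 1/16 → 1 ('d')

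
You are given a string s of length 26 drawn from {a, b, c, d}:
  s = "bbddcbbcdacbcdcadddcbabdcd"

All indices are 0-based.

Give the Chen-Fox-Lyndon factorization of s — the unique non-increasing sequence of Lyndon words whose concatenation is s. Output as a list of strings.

["bbddc", "bbcd", "acbcdcadddcb", "abdcd"]

emit factor 1: 'bbddc' (i=0, period=5)
emit factor 2: 'bbcd' (i=5, period=4)
emit factor 3: 'acbcdcadddcb' (i=9, period=12)
emit factor 4: 'abdcd' (i=21, period=5)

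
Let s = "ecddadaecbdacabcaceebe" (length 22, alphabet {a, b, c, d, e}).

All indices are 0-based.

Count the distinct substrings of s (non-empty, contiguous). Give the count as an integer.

231

sorted suffixes:
  #0 SA[0]=13  'abcaceebe'
  #1 SA[1]=11  'acabcaceebe'
  #2 SA[2]=16  'aceebe'
  #3 SA[3]=4  'adaecbdacabcaceebe'
  #4 SA[4]=6  'aecbdacabcaceebe'
  #5 SA[5]=14  'bcaceebe'
  #6 SA[6]=9  'bdacabcaceebe'
  #7 SA[7]=20  'be'
  #8 SA[8]=12  'cabcaceebe'
  #9 SA[9]=15  'caceebe'
  #10 SA[10]=8  'cbdacabcaceebe'
  #11 SA[11]=1  'cddadaecbdacabcaceebe'
  #12 SA[12]=17  'ceebe'
  #13 SA[13]=10  'dacabcaceebe'
  #14 SA[14]=3  'dadaecbdacabcaceebe'
  #15 SA[15]=5  'daecbdacabcaceebe'
  #16 SA[16]=2  'ddadaecbdacabcaceebe'
  #17 SA[17]=21  'e'
  #18 SA[18]=19  'ebe'
  #19 SA[19]=7  'ecbdacabcaceebe'
  #20 SA[20]=0  'ecddadaecbdacabcaceebe'
  #21 SA[21]=18  'eebe'

SA = [13, 11, 16, 4, 6, 14, 9, 20, 12, 15, 8, 1, 17, 10, 3, 5, 2, 21, 19, 7, 0, 18]
[i] adj suffixes → lcp
  [1] 13/11 → 1 ('a')
  [2] 11/16 → 2 ('ac')
  [3] 16/4 → 1 ('a')
  [4] 4/6 → 1 ('a')
  [5] 6/14 → 0 ('')
  [6] 14/9 → 1 ('b')
  [7] 9/20 → 1 ('b')
  [8] 20/12 → 0 ('')
  [9] 12/15 → 2 ('ca')
  [10] 15/8 → 1 ('c')
  [11] 8/1 → 1 ('c')
  [12] 1/17 → 1 ('c')
  [13] 17/10 → 0 ('')
  [14] 10/3 → 2 ('da')
  [15] 3/5 → 2 ('da')
  [16] 5/2 → 1 ('d')
  [17] 2/21 → 0 ('')
  [18] 21/19 → 1 ('e')
  [19] 19/7 → 1 ('e')
  [20] 7/0 → 2 ('ec')
  [21] 0/18 → 1 ('e')

n(n+1)/2 = 22·23/2 = 253
Σ LCP = 0 + 1 + 2 + 1 + 1 + 0 + 1 + 1 + 0 + 2 + 1 + 1 + 1 + 0 + 2 + 2 + 1 + 0 + 1 + 1 + 2 + 1 = 22
distinct = 253 − 22 = 231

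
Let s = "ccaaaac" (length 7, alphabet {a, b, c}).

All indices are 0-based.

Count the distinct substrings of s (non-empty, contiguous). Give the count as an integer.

rank→(start, suffix):
  0 → (2, 'aaaac')
  1 → (3, 'aaac')
  2 → (4, 'aac')
  3 → (5, 'ac')
  4 → (6, 'c')
  5 → (1, 'caaaac')
  6 → (0, 'ccaaaac')

SA = [2, 3, 4, 5, 6, 1, 0]
rank  pair      lcp
   1  s[2:],s[3:]  3  'aaa'
   2  s[3:],s[4:]  2  'aa'
   3  s[4:],s[5:]  1  'a'
   4  s[5:],s[6:]  0  ''
   5  s[6:],s[1:]  1  'c'
   6  s[1:],s[0:]  1  'c'

n(n+1)/2 = 7·8/2 = 28
Σ LCP = 0 + 3 + 2 + 1 + 0 + 1 + 1 = 8
distinct = 28 − 8 = 20

20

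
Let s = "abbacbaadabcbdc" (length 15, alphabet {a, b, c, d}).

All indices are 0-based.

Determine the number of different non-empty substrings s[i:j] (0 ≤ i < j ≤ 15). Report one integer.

rank | idx | suffix
   0 |   6 | aadabcbdc
   1 |   0 | abbacbaadabcbdc
   2 |   9 | abcbdc
   3 |   3 | acbaadabcbdc
   4 |   7 | adabcbdc
   5 |   5 | baadabcbdc
   6 |   2 | bacbaadabcbdc
   7 |   1 | bbacbaadabcbdc
   8 |  10 | bcbdc
   9 |  12 | bdc
  10 |  14 | c
  11 |   4 | cbaadabcbdc
  12 |  11 | cbdc
  13 |   8 | dabcbdc
  14 |  13 | dc

SA = [6, 0, 9, 3, 7, 5, 2, 1, 10, 12, 14, 4, 11, 8, 13]
i: (SA[i-1],SA[i]) lcp shared
  1: (6,0) 1 'a'
  2: (0,9) 2 'ab'
  3: (9,3) 1 'a'
  4: (3,7) 1 'a'
  5: (7,5) 0 ''
  6: (5,2) 2 'ba'
  7: (2,1) 1 'b'
  8: (1,10) 1 'b'
  9: (10,12) 1 'b'
  10: (12,14) 0 ''
  11: (14,4) 1 'c'
  12: (4,11) 2 'cb'
  13: (11,8) 0 ''
  14: (8,13) 1 'd'

n(n+1)/2 = 15·16/2 = 120
Σ LCP = 0 + 1 + 2 + 1 + 1 + 0 + 2 + 1 + 1 + 1 + 0 + 1 + 2 + 0 + 1 = 14
distinct = 120 − 14 = 106

106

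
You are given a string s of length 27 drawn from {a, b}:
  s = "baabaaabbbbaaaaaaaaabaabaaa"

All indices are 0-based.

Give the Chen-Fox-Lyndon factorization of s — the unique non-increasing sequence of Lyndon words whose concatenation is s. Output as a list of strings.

emit factor 1: 'b' (i=0, period=1)
emit factor 2: 'aab' (i=1, period=3)
emit factor 3: 'aaabbbb' (i=4, period=7)
emit factor 4: 'aaaaaaaaabaab' (i=11, period=13)
emit factor 5: 'a' (i=24, period=1)
emit factor 6: 'a' (i=25, period=1)
emit factor 7: 'a' (i=26, period=1)

["b", "aab", "aaabbbb", "aaaaaaaaabaab", "a", "a", "a"]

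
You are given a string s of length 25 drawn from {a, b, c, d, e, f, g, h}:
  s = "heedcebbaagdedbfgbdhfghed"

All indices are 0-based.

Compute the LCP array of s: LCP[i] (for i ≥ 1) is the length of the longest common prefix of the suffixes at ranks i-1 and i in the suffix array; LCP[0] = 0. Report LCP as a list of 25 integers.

rank | idx | suffix
   0 |   8 | aagdedbfgbdhfghed
   1 |   9 | agdedbfgbdhfghed
   2 |   7 | baagdedbfgbdhfghed
   3 |   6 | bbaagdedbfgbdhfghed
   4 |  17 | bdhfghed
   5 |  14 | bfgbdhfghed
   6 |   4 | cebbaagdedbfgbdhfghed
   7 |  24 | d
   8 |  13 | dbfgbdhfghed
   9 |   3 | dcebbaagdedbfgbdhfghed
  10 |  11 | dedbfgbdhfghed
  11 |  18 | dhfghed
  12 |   5 | ebbaagdedbfgbdhfghed
  13 |  23 | ed
  14 |  12 | edbfgbdhfghed
  15 |   2 | edcebbaagdedbfgbdhfghed
  16 |   1 | eedcebbaagdedbfgbdhfghed
  17 |  15 | fgbdhfghed
  18 |  20 | fghed
  19 |  16 | gbdhfghed
  20 |  10 | gdedbfgbdhfghed
  21 |  21 | ghed
  22 |  22 | hed
  23 |   0 | heedcebbaagdedbfgbdhfghed
  24 |  19 | hfghed

SA = [8, 9, 7, 6, 17, 14, 4, 24, 13, 3, 11, 18, 5, 23, 12, 2, 1, 15, 20, 16, 10, 21, 22, 0, 19]
i: (SA[i-1],SA[i]) lcp shared
  1: (8,9) 1 'a'
  2: (9,7) 0 ''
  3: (7,6) 1 'b'
  4: (6,17) 1 'b'
  5: (17,14) 1 'b'
  6: (14,4) 0 ''
  7: (4,24) 0 ''
  8: (24,13) 1 'd'
  9: (13,3) 1 'd'
  10: (3,11) 1 'd'
  11: (11,18) 1 'd'
  12: (18,5) 0 ''
  13: (5,23) 1 'e'
  14: (23,12) 2 'ed'
  15: (12,2) 2 'ed'
  16: (2,1) 1 'e'
  17: (1,15) 0 ''
  18: (15,20) 2 'fg'
  19: (20,16) 0 ''
  20: (16,10) 1 'g'
  21: (10,21) 1 'g'
  22: (21,22) 0 ''
  23: (22,0) 2 'he'
  24: (0,19) 1 'h'

[0, 1, 0, 1, 1, 1, 0, 0, 1, 1, 1, 1, 0, 1, 2, 2, 1, 0, 2, 0, 1, 1, 0, 2, 1]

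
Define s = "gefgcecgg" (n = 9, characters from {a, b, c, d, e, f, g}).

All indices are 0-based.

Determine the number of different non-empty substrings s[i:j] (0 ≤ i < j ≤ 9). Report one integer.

40

rank→(start, suffix):
  0 → (4, 'cecgg')
  1 → (6, 'cgg')
  2 → (5, 'ecgg')
  3 → (1, 'efgcecgg')
  4 → (2, 'fgcecgg')
  5 → (8, 'g')
  6 → (3, 'gcecgg')
  7 → (0, 'gefgcecgg')
  8 → (7, 'gg')

SA = [4, 6, 5, 1, 2, 8, 3, 0, 7]
i: (SA[i-1],SA[i]) lcp shared
  1: (4,6) 1 'c'
  2: (6,5) 0 ''
  3: (5,1) 1 'e'
  4: (1,2) 0 ''
  5: (2,8) 0 ''
  6: (8,3) 1 'g'
  7: (3,0) 1 'g'
  8: (0,7) 1 'g'

n(n+1)/2 = 9·10/2 = 45
Σ LCP = 0 + 1 + 0 + 1 + 0 + 0 + 1 + 1 + 1 = 5
distinct = 45 − 5 = 40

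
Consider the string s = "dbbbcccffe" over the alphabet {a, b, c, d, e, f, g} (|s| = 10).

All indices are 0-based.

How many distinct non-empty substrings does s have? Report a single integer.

48

rank→(start, suffix):
  0 → (1, 'bbbcccffe')
  1 → (2, 'bbcccffe')
  2 → (3, 'bcccffe')
  3 → (4, 'cccffe')
  4 → (5, 'ccffe')
  5 → (6, 'cffe')
  6 → (0, 'dbbbcccffe')
  7 → (9, 'e')
  8 → (8, 'fe')
  9 → (7, 'ffe')

SA = [1, 2, 3, 4, 5, 6, 0, 9, 8, 7]
i: (SA[i-1],SA[i]) lcp shared
  1: (1,2) 2 'bb'
  2: (2,3) 1 'b'
  3: (3,4) 0 ''
  4: (4,5) 2 'cc'
  5: (5,6) 1 'c'
  6: (6,0) 0 ''
  7: (0,9) 0 ''
  8: (9,8) 0 ''
  9: (8,7) 1 'f'

n(n+1)/2 = 10·11/2 = 55
Σ LCP = 0 + 2 + 1 + 0 + 2 + 1 + 0 + 0 + 0 + 1 = 7
distinct = 55 − 7 = 48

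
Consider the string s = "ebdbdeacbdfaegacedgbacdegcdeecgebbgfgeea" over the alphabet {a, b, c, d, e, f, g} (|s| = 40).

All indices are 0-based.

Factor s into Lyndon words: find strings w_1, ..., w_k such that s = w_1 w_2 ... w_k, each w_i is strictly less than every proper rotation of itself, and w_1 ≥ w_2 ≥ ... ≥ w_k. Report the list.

["e", "bdbde", "acbdfaegacedgbacdegcdeecgebbgfgee", "a"]

emit factor 1: 'e' (i=0, period=1)
emit factor 2: 'bdbde' (i=1, period=5)
emit factor 3: 'acbdfaegacedgbacdegcdeecgebbgfgee' (i=6, period=33)
emit factor 4: 'a' (i=39, period=1)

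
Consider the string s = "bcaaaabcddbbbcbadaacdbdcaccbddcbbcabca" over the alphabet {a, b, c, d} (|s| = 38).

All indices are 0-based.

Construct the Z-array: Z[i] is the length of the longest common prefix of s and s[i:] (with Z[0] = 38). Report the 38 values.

Z[0]=38
i=1: i≥r, start 0; Z[1]=0
i=2: i≥r, start 0; Z[2]=0
i=3: i≥r, start 0; Z[3]=0
i=4: i≥r, start 0; Z[4]=0
i=5: i≥r, start 0; Z[5]=0
i=6: i≥r, start 0; Z[6]=2 extend→box=[6,8)
i=7: min(r-i=1, Z[1]=0)=0; Z[7]=0
i=8: i≥r, start 0; Z[8]=0
i=9: i≥r, start 0; Z[9]=0
i=10: i≥r, start 0; Z[10]=1 extend→box=[10,11)
i=11: i≥r, start 0; Z[11]=1 extend→box=[11,12)
i=12: i≥r, start 0; Z[12]=2 extend→box=[12,14)
i=13: min(r-i=1, Z[1]=0)=0; Z[13]=0
i=14: i≥r, start 0; Z[14]=1 extend→box=[14,15)
i=15: i≥r, start 0; Z[15]=0
i=16: i≥r, start 0; Z[16]=0
i=17: i≥r, start 0; Z[17]=0
i=18: i≥r, start 0; Z[18]=0
i=19: i≥r, start 0; Z[19]=0
i=20: i≥r, start 0; Z[20]=0
i=21: i≥r, start 0; Z[21]=1 extend→box=[21,22)
i=22: i≥r, start 0; Z[22]=0
i=23: i≥r, start 0; Z[23]=0
i=24: i≥r, start 0; Z[24]=0
i=25: i≥r, start 0; Z[25]=0
i=26: i≥r, start 0; Z[26]=0
i=27: i≥r, start 0; Z[27]=1 extend→box=[27,28)
i=28: i≥r, start 0; Z[28]=0
i=29: i≥r, start 0; Z[29]=0
i=30: i≥r, start 0; Z[30]=0
i=31: i≥r, start 0; Z[31]=1 extend→box=[31,32)
i=32: i≥r, start 0; Z[32]=3 extend→box=[32,35)
i=33: min(r-i=2, Z[1]=0)=0; Z[33]=0
i=34: min(r-i=1, Z[2]=0)=0; Z[34]=0
i=35: i≥r, start 0; Z[35]=3 extend→box=[35,38)
i=36: min(r-i=2, Z[1]=0)=0; Z[36]=0
i=37: min(r-i=1, Z[2]=0)=0; Z[37]=0

[38, 0, 0, 0, 0, 0, 2, 0, 0, 0, 1, 1, 2, 0, 1, 0, 0, 0, 0, 0, 0, 1, 0, 0, 0, 0, 0, 1, 0, 0, 0, 1, 3, 0, 0, 3, 0, 0]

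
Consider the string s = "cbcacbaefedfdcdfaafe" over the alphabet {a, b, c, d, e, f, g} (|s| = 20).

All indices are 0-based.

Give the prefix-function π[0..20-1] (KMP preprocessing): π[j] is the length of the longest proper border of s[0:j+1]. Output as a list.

π[0] = 0
j=1 s[j]='b': π[1]=0 (border '')
j=2 s[j]='c': π[2]=1 (border 'c')
j=3 s[j]='a': k: 1→0; π[3]=0 (border '')
j=4 s[j]='c': π[4]=1 (border 'c')
j=5 s[j]='b': π[5]=2 (border 'cb')
j=6 s[j]='a': k: 2→0; π[6]=0 (border '')
j=7 s[j]='e': π[7]=0 (border '')
j=8 s[j]='f': π[8]=0 (border '')
j=9 s[j]='e': π[9]=0 (border '')
j=10 s[j]='d': π[10]=0 (border '')
j=11 s[j]='f': π[11]=0 (border '')
j=12 s[j]='d': π[12]=0 (border '')
j=13 s[j]='c': π[13]=1 (border 'c')
j=14 s[j]='d': k: 1→0; π[14]=0 (border '')
j=15 s[j]='f': π[15]=0 (border '')
j=16 s[j]='a': π[16]=0 (border '')
j=17 s[j]='a': π[17]=0 (border '')
j=18 s[j]='f': π[18]=0 (border '')
j=19 s[j]='e': π[19]=0 (border '')

[0, 0, 1, 0, 1, 2, 0, 0, 0, 0, 0, 0, 0, 1, 0, 0, 0, 0, 0, 0]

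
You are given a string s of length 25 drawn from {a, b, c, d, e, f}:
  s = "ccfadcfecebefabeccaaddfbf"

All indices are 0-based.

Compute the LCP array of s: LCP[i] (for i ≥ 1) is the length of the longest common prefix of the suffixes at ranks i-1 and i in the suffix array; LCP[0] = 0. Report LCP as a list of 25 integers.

[0, 1, 1, 2, 0, 2, 1, 0, 1, 2, 1, 1, 2, 0, 1, 1, 0, 1, 2, 1, 0, 1, 2, 1, 1]

sorted suffixes:
  #0 SA[0]=18  'aaddfbf'
  #1 SA[1]=13  'abeccaaddfbf'
  #2 SA[2]=3  'adcfecebefabeccaaddfbf'
  #3 SA[3]=19  'addfbf'
  #4 SA[4]=14  'beccaaddfbf'
  #5 SA[5]=10  'befabeccaaddfbf'
  #6 SA[6]=23  'bf'
  #7 SA[7]=17  'caaddfbf'
  #8 SA[8]=16  'ccaaddfbf'
  #9 SA[9]=0  'ccfadcfecebefabeccaaddfbf'
  #10 SA[10]=8  'cebefabeccaaddfbf'
  #11 SA[11]=1  'cfadcfecebefabeccaaddfbf'
  #12 SA[12]=5  'cfecebefabeccaaddfbf'
  #13 SA[13]=4  'dcfecebefabeccaaddfbf'
  #14 SA[14]=20  'ddfbf'
  #15 SA[15]=21  'dfbf'
  #16 SA[16]=9  'ebefabeccaaddfbf'
  #17 SA[17]=15  'eccaaddfbf'
  #18 SA[18]=7  'ecebefabeccaaddfbf'
  #19 SA[19]=11  'efabeccaaddfbf'
  #20 SA[20]=24  'f'
  #21 SA[21]=12  'fabeccaaddfbf'
  #22 SA[22]=2  'fadcfecebefabeccaaddfbf'
  #23 SA[23]=22  'fbf'
  #24 SA[24]=6  'fecebefabeccaaddfbf'

SA = [18, 13, 3, 19, 14, 10, 23, 17, 16, 0, 8, 1, 5, 4, 20, 21, 9, 15, 7, 11, 24, 12, 2, 22, 6]
rank  pair      lcp
   1  s[18:],s[13:]  1  'a'
   2  s[13:],s[3:]  1  'a'
   3  s[3:],s[19:]  2  'ad'
   4  s[19:],s[14:]  0  ''
   5  s[14:],s[10:]  2  'be'
   6  s[10:],s[23:]  1  'b'
   7  s[23:],s[17:]  0  ''
   8  s[17:],s[16:]  1  'c'
   9  s[16:],s[0:]  2  'cc'
  10  s[0:],s[8:]  1  'c'
  11  s[8:],s[1:]  1  'c'
  12  s[1:],s[5:]  2  'cf'
  13  s[5:],s[4:]  0  ''
  14  s[4:],s[20:]  1  'd'
  15  s[20:],s[21:]  1  'd'
  16  s[21:],s[9:]  0  ''
  17  s[9:],s[15:]  1  'e'
  18  s[15:],s[7:]  2  'ec'
  19  s[7:],s[11:]  1  'e'
  20  s[11:],s[24:]  0  ''
  21  s[24:],s[12:]  1  'f'
  22  s[12:],s[2:]  2  'fa'
  23  s[2:],s[22:]  1  'f'
  24  s[22:],s[6:]  1  'f'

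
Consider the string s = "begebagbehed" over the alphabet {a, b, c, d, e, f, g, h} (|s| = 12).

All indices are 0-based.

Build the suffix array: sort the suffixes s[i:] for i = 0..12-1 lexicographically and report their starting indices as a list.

rank→(start, suffix):
  0 → (5, 'agbehed')
  1 → (4, 'bagbehed')
  2 → (0, 'begebagbehed')
  3 → (7, 'behed')
  4 → (11, 'd')
  5 → (3, 'ebagbehed')
  6 → (10, 'ed')
  7 → (1, 'egebagbehed')
  8 → (8, 'ehed')
  9 → (6, 'gbehed')
  10 → (2, 'gebagbehed')
  11 → (9, 'hed')

[5, 4, 0, 7, 11, 3, 10, 1, 8, 6, 2, 9]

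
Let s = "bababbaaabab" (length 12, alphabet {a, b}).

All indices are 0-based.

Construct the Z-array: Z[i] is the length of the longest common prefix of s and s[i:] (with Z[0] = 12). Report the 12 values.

Z[0]=12
i=1: i≥r, start 0; Z[1]=0
i=2: i≥r, start 0; Z[2]=3 grow→box=[2,5)
i=3: min(r-i=2, Z[1]=0)=0; Z[3]=0
i=4: min(r-i=1, Z[2]=3)=1; Z[4]=1
i=5: i≥r, start 0; Z[5]=2 grow→box=[5,7)
i=6: min(r-i=1, Z[1]=0)=0; Z[6]=0
i=7: i≥r, start 0; Z[7]=0
i=8: i≥r, start 0; Z[8]=0
i=9: i≥r, start 0; Z[9]=3 grow→box=[9,12)
i=10: min(r-i=2, Z[1]=0)=0; Z[10]=0
i=11: min(r-i=1, Z[2]=3)=1; Z[11]=1

[12, 0, 3, 0, 1, 2, 0, 0, 0, 3, 0, 1]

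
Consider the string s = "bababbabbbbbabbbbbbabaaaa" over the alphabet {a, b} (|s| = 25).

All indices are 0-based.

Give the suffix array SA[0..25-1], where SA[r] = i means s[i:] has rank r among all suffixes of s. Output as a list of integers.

sorted suffixes:
  #0 SA[0]=24  'a'
  #1 SA[1]=23  'aa'
  #2 SA[2]=22  'aaa'
  #3 SA[3]=21  'aaaa'
  #4 SA[4]=19  'abaaaa'
  #5 SA[5]=1  'ababbabbbbbabbbbbbabaaaa'
  #6 SA[6]=3  'abbabbbbbabbbbbbabaaaa'
  #7 SA[7]=6  'abbbbbabbbbbbabaaaa'
  #8 SA[8]=12  'abbbbbbabaaaa'
  #9 SA[9]=20  'baaaa'
  #10 SA[10]=18  'babaaaa'
  #11 SA[11]=0  'bababbabbbbbabbbbbbabaaaa'
  #12 SA[12]=2  'babbabbbbbabbbbbbabaaaa'
  #13 SA[13]=5  'babbbbbabbbbbbabaaaa'
  #14 SA[14]=11  'babbbbbbabaaaa'
  #15 SA[15]=17  'bbabaaaa'
  #16 SA[16]=4  'bbabbbbbabbbbbbabaaaa'
  #17 SA[17]=10  'bbabbbbbbabaaaa'
  #18 SA[18]=16  'bbbabaaaa'
  #19 SA[19]=9  'bbbabbbbbbabaaaa'
  #20 SA[20]=15  'bbbbabaaaa'
  #21 SA[21]=8  'bbbbabbbbbbabaaaa'
  #22 SA[22]=14  'bbbbbabaaaa'
  #23 SA[23]=7  'bbbbbabbbbbbabaaaa'
  #24 SA[24]=13  'bbbbbbabaaaa'

[24, 23, 22, 21, 19, 1, 3, 6, 12, 20, 18, 0, 2, 5, 11, 17, 4, 10, 16, 9, 15, 8, 14, 7, 13]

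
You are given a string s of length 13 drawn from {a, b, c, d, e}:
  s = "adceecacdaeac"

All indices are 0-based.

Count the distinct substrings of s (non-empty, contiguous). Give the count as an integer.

rank→(start, suffix):
  0 → (11, 'ac')
  1 → (6, 'acdaeac')
  2 → (0, 'adceecacdaeac')
  3 → (9, 'aeac')
  4 → (12, 'c')
  5 → (5, 'cacdaeac')
  6 → (7, 'cdaeac')
  7 → (2, 'ceecacdaeac')
  8 → (8, 'daeac')
  9 → (1, 'dceecacdaeac')
  10 → (10, 'eac')
  11 → (4, 'ecacdaeac')
  12 → (3, 'eecacdaeac')

SA = [11, 6, 0, 9, 12, 5, 7, 2, 8, 1, 10, 4, 3]
i: (SA[i-1],SA[i]) lcp shared
  1: (11,6) 2 'ac'
  2: (6,0) 1 'a'
  3: (0,9) 1 'a'
  4: (9,12) 0 ''
  5: (12,5) 1 'c'
  6: (5,7) 1 'c'
  7: (7,2) 1 'c'
  8: (2,8) 0 ''
  9: (8,1) 1 'd'
  10: (1,10) 0 ''
  11: (10,4) 1 'e'
  12: (4,3) 1 'e'

n(n+1)/2 = 13·14/2 = 91
Σ LCP = 0 + 2 + 1 + 1 + 0 + 1 + 1 + 1 + 0 + 1 + 0 + 1 + 1 = 10
distinct = 91 − 10 = 81

81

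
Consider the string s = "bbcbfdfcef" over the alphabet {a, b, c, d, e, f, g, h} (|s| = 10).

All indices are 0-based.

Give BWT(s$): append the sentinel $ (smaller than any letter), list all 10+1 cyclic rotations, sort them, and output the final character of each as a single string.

f$bcbffcedb

rank  rotation     last
    0  $bbcbfdfcef  f
    1  bbcbfdfcef$  $
    2  bcbfdfcef$b  b
    3  bfdfcef$bbc  c
    4  cbfdfcef$bb  b
    5  cef$bbcbfdf  f
    6  dfcef$bbcbf  f
    7  ef$bbcbfdfc  c
    8  f$bbcbfdfce  e
    9  fcef$bbcbfd  d
   10  fdfcef$bbcb  b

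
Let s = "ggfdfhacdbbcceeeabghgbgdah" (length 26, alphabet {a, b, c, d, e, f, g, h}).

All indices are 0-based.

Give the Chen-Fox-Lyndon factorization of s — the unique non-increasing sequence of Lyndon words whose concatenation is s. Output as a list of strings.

["g", "g", "f", "dfh", "acdbbcceee", "abghgbgdah"]

emit factor 1: 'g' (i=0, period=1)
emit factor 2: 'g' (i=1, period=1)
emit factor 3: 'f' (i=2, period=1)
emit factor 4: 'dfh' (i=3, period=3)
emit factor 5: 'acdbbcceee' (i=6, period=10)
emit factor 6: 'abghgbgdah' (i=16, period=10)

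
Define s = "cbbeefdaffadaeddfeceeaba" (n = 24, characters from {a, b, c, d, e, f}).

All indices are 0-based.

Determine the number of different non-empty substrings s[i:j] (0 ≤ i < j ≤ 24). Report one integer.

280

rank | idx | suffix
   0 |  23 | a
   1 |  21 | aba
   2 |  10 | adaeddfeceeaba
   3 |  12 | aeddfeceeaba
   4 |   7 | affadaeddfeceeaba
   5 |  22 | ba
   6 |   1 | bbeefdaffadaeddfeceeaba
   7 |   2 | beefdaffadaeddfeceeaba
   8 |   0 | cbbeefdaffadaeddfeceeaba
   9 |  18 | ceeaba
  10 |  11 | daeddfeceeaba
  11 |   6 | daffadaeddfeceeaba
  12 |  14 | ddfeceeaba
  13 |  15 | dfeceeaba
  14 |  20 | eaba
  15 |  17 | eceeaba
  16 |  13 | eddfeceeaba
  17 |  19 | eeaba
  18 |   3 | eefdaffadaeddfeceeaba
  19 |   4 | efdaffadaeddfeceeaba
  20 |   9 | fadaeddfeceeaba
  21 |   5 | fdaffadaeddfeceeaba
  22 |  16 | feceeaba
  23 |   8 | ffadaeddfeceeaba

SA = [23, 21, 10, 12, 7, 22, 1, 2, 0, 18, 11, 6, 14, 15, 20, 17, 13, 19, 3, 4, 9, 5, 16, 8]
i: (SA[i-1],SA[i]) lcp shared
  1: (23,21) 1 'a'
  2: (21,10) 1 'a'
  3: (10,12) 1 'a'
  4: (12,7) 1 'a'
  5: (7,22) 0 ''
  6: (22,1) 1 'b'
  7: (1,2) 1 'b'
  8: (2,0) 0 ''
  9: (0,18) 1 'c'
  10: (18,11) 0 ''
  11: (11,6) 2 'da'
  12: (6,14) 1 'd'
  13: (14,15) 1 'd'
  14: (15,20) 0 ''
  15: (20,17) 1 'e'
  16: (17,13) 1 'e'
  17: (13,19) 1 'e'
  18: (19,3) 2 'ee'
  19: (3,4) 1 'e'
  20: (4,9) 0 ''
  21: (9,5) 1 'f'
  22: (5,16) 1 'f'
  23: (16,8) 1 'f'

n(n+1)/2 = 24·25/2 = 300
Σ LCP = 0 + 1 + 1 + 1 + 1 + 0 + 1 + 1 + 0 + 1 + 0 + 2 + 1 + 1 + 0 + 1 + 1 + 1 + 2 + 1 + 0 + 1 + 1 + 1 = 20
distinct = 300 − 20 = 280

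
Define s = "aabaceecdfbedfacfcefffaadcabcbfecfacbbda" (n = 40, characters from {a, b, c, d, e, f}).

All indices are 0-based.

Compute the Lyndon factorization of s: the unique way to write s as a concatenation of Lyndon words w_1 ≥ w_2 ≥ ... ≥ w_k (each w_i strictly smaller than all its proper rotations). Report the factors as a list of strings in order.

["aabaceecdfbedfacfcefffaadcabcbfecfacbbd", "a"]

emit factor 1: 'aabaceecdfbedfacfcefffaadcabcbfecfacbbd' (i=0, period=39)
emit factor 2: 'a' (i=39, period=1)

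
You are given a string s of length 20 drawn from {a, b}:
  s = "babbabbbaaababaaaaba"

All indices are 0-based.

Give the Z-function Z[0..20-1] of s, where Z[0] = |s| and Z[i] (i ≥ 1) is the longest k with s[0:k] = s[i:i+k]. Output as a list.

Z[0]=20
i=1: i≥r, start 0; Z[1]=0
i=2: i≥r, start 0; Z[2]=1 grow→box=[2,3)
i=3: i≥r, start 0; Z[3]=4 grow→box=[3,7)
i=4: min(r-i=3, Z[1]=0)=0; Z[4]=0
i=5: min(r-i=2, Z[2]=1)=1; Z[5]=1
i=6: min(r-i=1, Z[3]=4)=1; Z[6]=1
i=7: i≥r, start 0; Z[7]=2 grow→box=[7,9)
i=8: min(r-i=1, Z[1]=0)=0; Z[8]=0
i=9: i≥r, start 0; Z[9]=0
i=10: i≥r, start 0; Z[10]=0
i=11: i≥r, start 0; Z[11]=3 grow→box=[11,14)
i=12: min(r-i=2, Z[1]=0)=0; Z[12]=0
i=13: min(r-i=1, Z[2]=1)=1; Z[13]=2 grow→box=[13,15)
i=14: min(r-i=1, Z[1]=0)=0; Z[14]=0
i=15: i≥r, start 0; Z[15]=0
i=16: i≥r, start 0; Z[16]=0
i=17: i≥r, start 0; Z[17]=0
i=18: i≥r, start 0; Z[18]=2 grow→box=[18,20)
i=19: min(r-i=1, Z[1]=0)=0; Z[19]=0

[20, 0, 1, 4, 0, 1, 1, 2, 0, 0, 0, 3, 0, 2, 0, 0, 0, 0, 2, 0]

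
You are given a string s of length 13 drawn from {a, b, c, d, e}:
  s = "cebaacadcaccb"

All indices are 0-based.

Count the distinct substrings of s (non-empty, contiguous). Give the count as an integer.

sorted suffixes:
  #0 SA[0]=3  'aacadcaccb'
  #1 SA[1]=4  'acadcaccb'
  #2 SA[2]=9  'accb'
  #3 SA[3]=6  'adcaccb'
  #4 SA[4]=12  'b'
  #5 SA[5]=2  'baacadcaccb'
  #6 SA[6]=8  'caccb'
  #7 SA[7]=5  'cadcaccb'
  #8 SA[8]=11  'cb'
  #9 SA[9]=10  'ccb'
  #10 SA[10]=0  'cebaacadcaccb'
  #11 SA[11]=7  'dcaccb'
  #12 SA[12]=1  'ebaacadcaccb'

SA = [3, 4, 9, 6, 12, 2, 8, 5, 11, 10, 0, 7, 1]
[i] adj suffixes → lcp
  [1] 3/4 → 1 ('a')
  [2] 4/9 → 2 ('ac')
  [3] 9/6 → 1 ('a')
  [4] 6/12 → 0 ('')
  [5] 12/2 → 1 ('b')
  [6] 2/8 → 0 ('')
  [7] 8/5 → 2 ('ca')
  [8] 5/11 → 1 ('c')
  [9] 11/10 → 1 ('c')
  [10] 10/0 → 1 ('c')
  [11] 0/7 → 0 ('')
  [12] 7/1 → 0 ('')

n(n+1)/2 = 13·14/2 = 91
Σ LCP = 0 + 1 + 2 + 1 + 0 + 1 + 0 + 2 + 1 + 1 + 1 + 0 + 0 = 10
distinct = 91 − 10 = 81

81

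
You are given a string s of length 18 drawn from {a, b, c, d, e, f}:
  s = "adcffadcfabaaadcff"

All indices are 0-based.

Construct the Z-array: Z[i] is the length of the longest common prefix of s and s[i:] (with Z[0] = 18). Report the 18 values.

[18, 0, 0, 0, 0, 4, 0, 0, 0, 1, 0, 1, 1, 5, 0, 0, 0, 0]

Z[0]=18
i=1: fresh scan; Z[1]=0
i=2: fresh scan; Z[2]=0
i=3: fresh scan; Z[3]=0
i=4: fresh scan; Z[4]=0
i=5: fresh scan; Z[5]=4 grow→box=[5,9)
i=6: min(r-i=3, Z[1]=0)=0; Z[6]=0
i=7: min(r-i=2, Z[2]=0)=0; Z[7]=0
i=8: min(r-i=1, Z[3]=0)=0; Z[8]=0
i=9: fresh scan; Z[9]=1 grow→box=[9,10)
i=10: fresh scan; Z[10]=0
i=11: fresh scan; Z[11]=1 grow→box=[11,12)
i=12: fresh scan; Z[12]=1 grow→box=[12,13)
i=13: fresh scan; Z[13]=5 grow→box=[13,18)
i=14: min(r-i=4, Z[1]=0)=0; Z[14]=0
i=15: min(r-i=3, Z[2]=0)=0; Z[15]=0
i=16: min(r-i=2, Z[3]=0)=0; Z[16]=0
i=17: min(r-i=1, Z[4]=0)=0; Z[17]=0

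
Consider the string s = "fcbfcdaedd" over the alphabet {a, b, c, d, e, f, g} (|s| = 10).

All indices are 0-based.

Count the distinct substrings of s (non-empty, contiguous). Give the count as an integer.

sorted suffixes:
  #0 SA[0]=6  'aedd'
  #1 SA[1]=2  'bfcdaedd'
  #2 SA[2]=1  'cbfcdaedd'
  #3 SA[3]=4  'cdaedd'
  #4 SA[4]=9  'd'
  #5 SA[5]=5  'daedd'
  #6 SA[6]=8  'dd'
  #7 SA[7]=7  'edd'
  #8 SA[8]=0  'fcbfcdaedd'
  #9 SA[9]=3  'fcdaedd'

SA = [6, 2, 1, 4, 9, 5, 8, 7, 0, 3]
rank  pair      lcp
   1  s[6:],s[2:]  0  ''
   2  s[2:],s[1:]  0  ''
   3  s[1:],s[4:]  1  'c'
   4  s[4:],s[9:]  0  ''
   5  s[9:],s[5:]  1  'd'
   6  s[5:],s[8:]  1  'd'
   7  s[8:],s[7:]  0  ''
   8  s[7:],s[0:]  0  ''
   9  s[0:],s[3:]  2  'fc'

n(n+1)/2 = 10·11/2 = 55
Σ LCP = 0 + 0 + 0 + 1 + 0 + 1 + 1 + 0 + 0 + 2 = 5
distinct = 55 − 5 = 50

50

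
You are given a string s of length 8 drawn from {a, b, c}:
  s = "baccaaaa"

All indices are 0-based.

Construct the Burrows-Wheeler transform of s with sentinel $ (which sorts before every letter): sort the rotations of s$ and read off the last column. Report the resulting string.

rank  rotation   last
    0  $baccaaaa  a
    1  a$baccaaa  a
    2  aa$baccaa  a
    3  aaa$bacca  a
    4  aaaa$bacc  c
    5  accaaaa$b  b
    6  baccaaaa$  $
    7  caaaa$bac  c
    8  ccaaaa$ba  a

aaaacb$ca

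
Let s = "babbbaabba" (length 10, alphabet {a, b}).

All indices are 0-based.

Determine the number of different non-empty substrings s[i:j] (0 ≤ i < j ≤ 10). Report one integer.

sorted suffixes:
  #0 SA[0]=9  'a'
  #1 SA[1]=5  'aabba'
  #2 SA[2]=6  'abba'
  #3 SA[3]=1  'abbbaabba'
  #4 SA[4]=8  'ba'
  #5 SA[5]=4  'baabba'
  #6 SA[6]=0  'babbbaabba'
  #7 SA[7]=7  'bba'
  #8 SA[8]=3  'bbaabba'
  #9 SA[9]=2  'bbbaabba'

SA = [9, 5, 6, 1, 8, 4, 0, 7, 3, 2]
i: (SA[i-1],SA[i]) lcp shared
  1: (9,5) 1 'a'
  2: (5,6) 1 'a'
  3: (6,1) 3 'abb'
  4: (1,8) 0 ''
  5: (8,4) 2 'ba'
  6: (4,0) 2 'ba'
  7: (0,7) 1 'b'
  8: (7,3) 3 'bba'
  9: (3,2) 2 'bb'

n(n+1)/2 = 10·11/2 = 55
Σ LCP = 0 + 1 + 1 + 3 + 0 + 2 + 2 + 1 + 3 + 2 = 15
distinct = 55 − 15 = 40

40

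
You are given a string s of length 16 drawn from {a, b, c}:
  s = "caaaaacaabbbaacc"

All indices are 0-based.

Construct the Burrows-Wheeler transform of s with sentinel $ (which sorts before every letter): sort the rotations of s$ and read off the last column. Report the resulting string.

ccaacabaaabbac$aa

rank  rotation           last
    0  $caaaaacaabbbaacc  c
    1  aaaaacaabbbaacc$c  c
    2  aaaacaabbbaacc$ca  a
    3  aaacaabbbaacc$caa  a
    4  aabbbaacc$caaaaac  c
    5  aacaabbbaacc$caaa  a
    6  aacc$caaaaacaabbb  b
    7  abbbaacc$caaaaaca  a
    8  acaabbbaacc$caaaa  a
    9  acc$caaaaacaabbba  a
   10  baacc$caaaaacaabb  b
   11  bbaacc$caaaaacaab  b
   12  bbbaacc$caaaaacaa  a
   13  c$caaaaacaabbbaac  c
   14  caaaaacaabbbaacc$  $
   15  caabbbaacc$caaaaa  a
   16  cc$caaaaacaabbbaa  a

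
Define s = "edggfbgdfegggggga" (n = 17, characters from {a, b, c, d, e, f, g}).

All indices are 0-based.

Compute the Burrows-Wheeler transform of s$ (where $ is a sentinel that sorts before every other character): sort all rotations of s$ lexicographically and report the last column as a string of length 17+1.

rank  rotation            last
    0  $edggfbgdfegggggga  a
    1  a$edggfbgdfegggggg  g
    2  bgdfegggggga$edggf  f
    3  dfegggggga$edggfbg  g
    4  dggfbgdfegggggga$e  e
    5  edggfbgdfegggggga$  $
    6  egggggga$edggfbgdf  f
    7  fbgdfegggggga$edgg  g
    8  fegggggga$edggfbgd  d
    9  ga$edggfbgdfeggggg  g
   10  gdfegggggga$edggfb  b
   11  gfbgdfegggggga$edg  g
   12  gga$edggfbgdfegggg  g
   13  ggfbgdfegggggga$ed  d
   14  ggga$edggfbgdfeggg  g
   15  gggga$edggfbgdfegg  g
   16  ggggga$edggfbgdfeg  g
   17  gggggga$edggfbgdfe  e

agfge$fgdgbggdggge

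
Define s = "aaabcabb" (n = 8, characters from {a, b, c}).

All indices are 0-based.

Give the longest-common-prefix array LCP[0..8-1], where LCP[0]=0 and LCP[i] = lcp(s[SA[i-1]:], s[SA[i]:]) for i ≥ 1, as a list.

sorted suffixes:
  #0 SA[0]=0  'aaabcabb'
  #1 SA[1]=1  'aabcabb'
  #2 SA[2]=5  'abb'
  #3 SA[3]=2  'abcabb'
  #4 SA[4]=7  'b'
  #5 SA[5]=6  'bb'
  #6 SA[6]=3  'bcabb'
  #7 SA[7]=4  'cabb'

SA = [0, 1, 5, 2, 7, 6, 3, 4]
rank  pair      lcp
   1  s[0:],s[1:]  2  'aa'
   2  s[1:],s[5:]  1  'a'
   3  s[5:],s[2:]  2  'ab'
   4  s[2:],s[7:]  0  ''
   5  s[7:],s[6:]  1  'b'
   6  s[6:],s[3:]  1  'b'
   7  s[3:],s[4:]  0  ''

[0, 2, 1, 2, 0, 1, 1, 0]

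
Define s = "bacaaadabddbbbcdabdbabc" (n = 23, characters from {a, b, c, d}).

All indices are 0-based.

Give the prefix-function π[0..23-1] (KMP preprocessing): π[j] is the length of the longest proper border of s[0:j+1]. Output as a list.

π[0] = 0
j=1 s[j]='a': π[1]=0 (border '')
j=2 s[j]='c': π[2]=0 (border '')
j=3 s[j]='a': π[3]=0 (border '')
j=4 s[j]='a': π[4]=0 (border '')
j=5 s[j]='a': π[5]=0 (border '')
j=6 s[j]='d': π[6]=0 (border '')
j=7 s[j]='a': π[7]=0 (border '')
j=8 s[j]='b': π[8]=1 (border 'b')
j=9 s[j]='d': k: 1→0; π[9]=0 (border '')
j=10 s[j]='d': π[10]=0 (border '')
j=11 s[j]='b': π[11]=1 (border 'b')
j=12 s[j]='b': k: 1→0; π[12]=1 (border 'b')
j=13 s[j]='b': k: 1→0; π[13]=1 (border 'b')
j=14 s[j]='c': k: 1→0; π[14]=0 (border '')
j=15 s[j]='d': π[15]=0 (border '')
j=16 s[j]='a': π[16]=0 (border '')
j=17 s[j]='b': π[17]=1 (border 'b')
j=18 s[j]='d': k: 1→0; π[18]=0 (border '')
j=19 s[j]='b': π[19]=1 (border 'b')
j=20 s[j]='a': π[20]=2 (border 'ba')
j=21 s[j]='b': k: 2→0; π[21]=1 (border 'b')
j=22 s[j]='c': k: 1→0; π[22]=0 (border '')

[0, 0, 0, 0, 0, 0, 0, 0, 1, 0, 0, 1, 1, 1, 0, 0, 0, 1, 0, 1, 2, 1, 0]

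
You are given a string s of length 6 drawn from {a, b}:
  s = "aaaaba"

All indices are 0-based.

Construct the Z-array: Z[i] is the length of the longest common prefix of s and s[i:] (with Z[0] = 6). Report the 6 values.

Z[0]=6
i=1: i≥r, start 0; Z[1]=3 scan→box=[1,4)
i=2: min(r-i=2, Z[1]=3)=2; Z[2]=2
i=3: min(r-i=1, Z[2]=2)=1; Z[3]=1
i=4: i≥r, start 0; Z[4]=0
i=5: i≥r, start 0; Z[5]=1 scan→box=[5,6)

[6, 3, 2, 1, 0, 1]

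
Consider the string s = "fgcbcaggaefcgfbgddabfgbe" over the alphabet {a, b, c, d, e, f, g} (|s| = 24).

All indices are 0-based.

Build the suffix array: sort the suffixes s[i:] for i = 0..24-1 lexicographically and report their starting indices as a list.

rank | idx | suffix
   0 |  18 | abfgbe
   1 |   8 | aefcgfbgddabfgbe
   2 |   5 | aggaefcgfbgddabfgbe
   3 |   3 | bcaggaefcgfbgddabfgbe
   4 |  22 | be
   5 |  19 | bfgbe
   6 |  14 | bgddabfgbe
   7 |   4 | caggaefcgfbgddabfgbe
   8 |   2 | cbcaggaefcgfbgddabfgbe
   9 |  11 | cgfbgddabfgbe
  10 |  17 | dabfgbe
  11 |  16 | ddabfgbe
  12 |  23 | e
  13 |   9 | efcgfbgddabfgbe
  14 |  13 | fbgddabfgbe
  15 |  10 | fcgfbgddabfgbe
  16 |  20 | fgbe
  17 |   0 | fgcbcaggaefcgfbgddabfgbe
  18 |   7 | gaefcgfbgddabfgbe
  19 |  21 | gbe
  20 |   1 | gcbcaggaefcgfbgddabfgbe
  21 |  15 | gddabfgbe
  22 |  12 | gfbgddabfgbe
  23 |   6 | ggaefcgfbgddabfgbe

[18, 8, 5, 3, 22, 19, 14, 4, 2, 11, 17, 16, 23, 9, 13, 10, 20, 0, 7, 21, 1, 15, 12, 6]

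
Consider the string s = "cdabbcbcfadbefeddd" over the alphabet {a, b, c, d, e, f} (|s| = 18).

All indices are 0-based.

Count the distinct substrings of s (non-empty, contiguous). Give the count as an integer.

rank→(start, suffix):
  0 → (2, 'abbcbcfadbefeddd')
  1 → (9, 'adbefeddd')
  2 → (3, 'bbcbcfadbefeddd')
  3 → (4, 'bcbcfadbefeddd')
  4 → (6, 'bcfadbefeddd')
  5 → (11, 'befeddd')
  6 → (5, 'cbcfadbefeddd')
  7 → (0, 'cdabbcbcfadbefeddd')
  8 → (7, 'cfadbefeddd')
  9 → (17, 'd')
  10 → (1, 'dabbcbcfadbefeddd')
  11 → (10, 'dbefeddd')
  12 → (16, 'dd')
  13 → (15, 'ddd')
  14 → (14, 'eddd')
  15 → (12, 'efeddd')
  16 → (8, 'fadbefeddd')
  17 → (13, 'feddd')

SA = [2, 9, 3, 4, 6, 11, 5, 0, 7, 17, 1, 10, 16, 15, 14, 12, 8, 13]
i: (SA[i-1],SA[i]) lcp shared
  1: (2,9) 1 'a'
  2: (9,3) 0 ''
  3: (3,4) 1 'b'
  4: (4,6) 2 'bc'
  5: (6,11) 1 'b'
  6: (11,5) 0 ''
  7: (5,0) 1 'c'
  8: (0,7) 1 'c'
  9: (7,17) 0 ''
  10: (17,1) 1 'd'
  11: (1,10) 1 'd'
  12: (10,16) 1 'd'
  13: (16,15) 2 'dd'
  14: (15,14) 0 ''
  15: (14,12) 1 'e'
  16: (12,8) 0 ''
  17: (8,13) 1 'f'

n(n+1)/2 = 18·19/2 = 171
Σ LCP = 0 + 1 + 0 + 1 + 2 + 1 + 0 + 1 + 1 + 0 + 1 + 1 + 1 + 2 + 0 + 1 + 0 + 1 = 14
distinct = 171 − 14 = 157

157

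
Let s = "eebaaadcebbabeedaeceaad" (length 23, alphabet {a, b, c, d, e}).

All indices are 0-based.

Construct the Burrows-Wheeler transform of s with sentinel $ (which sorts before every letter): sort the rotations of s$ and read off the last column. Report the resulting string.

dbeabaadebeaedaeacecae$b

rank  rotation                  last
    0  $eebaaadcebbabeedaeceaad  d
    1  aaadcebbabeedaeceaad$eeb  b
    2  aad$eebaaadcebbabeedaece  e
    3  aadcebbabeedaeceaad$eeba  a
    4  abeedaeceaad$eebaaadcebb  b
    5  ad$eebaaadcebbabeedaecea  a
    6  adcebbabeedaeceaad$eebaa  a
    7  aeceaad$eebaaadcebbabeed  d
    8  baaadcebbabeedaeceaad$ee  e
    9  babeedaeceaad$eebaaadceb  b
   10  bbabeedaeceaad$eebaaadce  e
   11  beedaeceaad$eebaaadcebba  a
   12  ceaad$eebaaadcebbabeedae  e
   13  cebbabeedaeceaad$eebaaad  d
   14  d$eebaaadcebbabeedaeceaa  a
   15  daeceaad$eebaaadcebbabee  e
   16  dcebbabeedaeceaad$eebaaa  a
   17  eaad$eebaaadcebbabeedaec  c
   18  ebaaadcebbabeedaeceaad$e  e
   19  ebbabeedaeceaad$eebaaadc  c
   20  eceaad$eebaaadcebbabeeda  a
   21  edaeceaad$eebaaadcebbabe  e
   22  eebaaadcebbabeedaeceaad$  $
   23  eedaeceaad$eebaaadcebbab  b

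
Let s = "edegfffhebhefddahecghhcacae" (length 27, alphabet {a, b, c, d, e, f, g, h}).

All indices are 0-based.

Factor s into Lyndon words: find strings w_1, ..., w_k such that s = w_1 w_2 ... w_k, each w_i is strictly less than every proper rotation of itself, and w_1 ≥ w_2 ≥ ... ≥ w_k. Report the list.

["e", "degfffhe", "bhefdd", "ahecghhc", "acae"]

emit factor 1: 'e' (i=0, period=1)
emit factor 2: 'degfffhe' (i=1, period=8)
emit factor 3: 'bhefdd' (i=9, period=6)
emit factor 4: 'ahecghhc' (i=15, period=8)
emit factor 5: 'acae' (i=23, period=4)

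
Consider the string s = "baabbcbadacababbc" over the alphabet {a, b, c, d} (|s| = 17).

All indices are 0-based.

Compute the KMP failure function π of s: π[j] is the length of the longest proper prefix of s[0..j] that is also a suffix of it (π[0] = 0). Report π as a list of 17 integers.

[0, 0, 0, 1, 1, 0, 1, 2, 0, 0, 0, 0, 1, 2, 1, 1, 0]

π[0] = 0
j=1 s[j]='a': π[1]=0 (border '')
j=2 s[j]='a': π[2]=0 (border '')
j=3 s[j]='b': π[3]=1 (border 'b')
j=4 s[j]='b': k: 1→0; π[4]=1 (border 'b')
j=5 s[j]='c': k: 1→0; π[5]=0 (border '')
j=6 s[j]='b': π[6]=1 (border 'b')
j=7 s[j]='a': π[7]=2 (border 'ba')
j=8 s[j]='d': k: 2→0; π[8]=0 (border '')
j=9 s[j]='a': π[9]=0 (border '')
j=10 s[j]='c': π[10]=0 (border '')
j=11 s[j]='a': π[11]=0 (border '')
j=12 s[j]='b': π[12]=1 (border 'b')
j=13 s[j]='a': π[13]=2 (border 'ba')
j=14 s[j]='b': k: 2→0; π[14]=1 (border 'b')
j=15 s[j]='b': k: 1→0; π[15]=1 (border 'b')
j=16 s[j]='c': k: 1→0; π[16]=0 (border '')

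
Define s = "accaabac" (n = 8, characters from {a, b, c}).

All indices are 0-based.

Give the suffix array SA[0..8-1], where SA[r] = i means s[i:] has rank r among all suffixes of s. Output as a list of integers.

sorted suffixes:
  #0 SA[0]=3  'aabac'
  #1 SA[1]=4  'abac'
  #2 SA[2]=6  'ac'
  #3 SA[3]=0  'accaabac'
  #4 SA[4]=5  'bac'
  #5 SA[5]=7  'c'
  #6 SA[6]=2  'caabac'
  #7 SA[7]=1  'ccaabac'

[3, 4, 6, 0, 5, 7, 2, 1]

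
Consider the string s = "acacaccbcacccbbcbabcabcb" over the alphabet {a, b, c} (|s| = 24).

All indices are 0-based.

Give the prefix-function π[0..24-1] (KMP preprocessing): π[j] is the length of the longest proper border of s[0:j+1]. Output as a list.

[0, 0, 1, 2, 3, 4, 0, 0, 0, 1, 2, 0, 0, 0, 0, 0, 0, 1, 0, 0, 1, 0, 0, 0]

π[0] = 0
j=1 s[j]='c': π[1]=0 (border '')
j=2 s[j]='a': π[2]=1 (border 'a')
j=3 s[j]='c': π[3]=2 (border 'ac')
j=4 s[j]='a': π[4]=3 (border 'aca')
j=5 s[j]='c': π[5]=4 (border 'acac')
j=6 s[j]='c': k: 4→2→0; π[6]=0 (border '')
j=7 s[j]='b': π[7]=0 (border '')
j=8 s[j]='c': π[8]=0 (border '')
j=9 s[j]='a': π[9]=1 (border 'a')
j=10 s[j]='c': π[10]=2 (border 'ac')
j=11 s[j]='c': k: 2→0; π[11]=0 (border '')
j=12 s[j]='c': π[12]=0 (border '')
j=13 s[j]='b': π[13]=0 (border '')
j=14 s[j]='b': π[14]=0 (border '')
j=15 s[j]='c': π[15]=0 (border '')
j=16 s[j]='b': π[16]=0 (border '')
j=17 s[j]='a': π[17]=1 (border 'a')
j=18 s[j]='b': k: 1→0; π[18]=0 (border '')
j=19 s[j]='c': π[19]=0 (border '')
j=20 s[j]='a': π[20]=1 (border 'a')
j=21 s[j]='b': k: 1→0; π[21]=0 (border '')
j=22 s[j]='c': π[22]=0 (border '')
j=23 s[j]='b': π[23]=0 (border '')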